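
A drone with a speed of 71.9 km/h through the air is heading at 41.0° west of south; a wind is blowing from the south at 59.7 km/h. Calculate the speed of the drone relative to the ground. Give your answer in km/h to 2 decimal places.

Taking east as x and north as y: velocity relative to the air = (-47.171, -54.264) km/h; the air relative to ground = (0.000, 59.700) km/h.
Velocity relative to ground = (-47.171, -54.264) + (0.000, 59.700) = (-47.171, 5.436) km/h.
Speed = |(-47.171, 5.436)| = 47.483 km/h.

47.48 km/h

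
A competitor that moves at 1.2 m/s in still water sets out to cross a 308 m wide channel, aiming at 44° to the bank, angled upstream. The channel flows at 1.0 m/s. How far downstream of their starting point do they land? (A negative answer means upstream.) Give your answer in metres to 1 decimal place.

Perpendicular speed = 0.834 m/s; crossing time = 308 / 0.834 = 369.486 s.
Net downstream speed = 0.137 m/s.
Drift = 0.137 × 369.486 = 50.543 m (downstream).

50.5 m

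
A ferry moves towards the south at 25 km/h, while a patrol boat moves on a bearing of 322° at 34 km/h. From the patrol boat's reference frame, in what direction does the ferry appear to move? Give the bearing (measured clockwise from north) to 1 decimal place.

Taking east as x and north as y: ferry velocity = (0.000, -25.000) km/h; patrol boat velocity = (-20.932, 26.792) km/h.
Velocity of ferry relative to patrol boat = (0.000, -25.000) − (-20.932, 26.792) = (20.932, -51.792) km/h.
Bearing = atan2(20.93, -51.79) = 157.99° clockwise from north.

158.0°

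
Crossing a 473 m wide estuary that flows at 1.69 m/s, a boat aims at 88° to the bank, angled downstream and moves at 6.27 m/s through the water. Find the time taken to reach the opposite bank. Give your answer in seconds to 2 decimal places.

75.48 s

The component of the boat's velocity perpendicular to the bank is 6.27 × sin 88° = 6.266 m/s.
The flow acts along the bank and has no component across it.
Time = 473 / 6.266 = 75.485 s.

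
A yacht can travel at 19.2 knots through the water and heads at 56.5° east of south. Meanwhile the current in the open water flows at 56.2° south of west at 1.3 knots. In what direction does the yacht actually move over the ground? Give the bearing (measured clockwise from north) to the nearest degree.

127°

Taking east as x and north as y: velocity relative to the water = (16.011, -10.597) knots; the water relative to ground = (-0.723, -1.080) knots.
Velocity relative to ground = (16.011, -10.597) + (-0.723, -1.080) = (15.287, -11.677) knots.
Bearing = atan2(15.29, -11.68) = 127.37° clockwise from north.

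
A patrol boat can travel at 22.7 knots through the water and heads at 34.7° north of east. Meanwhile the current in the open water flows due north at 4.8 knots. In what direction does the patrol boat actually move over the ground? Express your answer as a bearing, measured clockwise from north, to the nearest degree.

Taking east as x and north as y: velocity relative to the water = (18.663, 12.923) knots; the water relative to ground = (0.000, 4.800) knots.
Velocity relative to ground = (18.663, 12.923) + (0.000, 4.800) = (18.663, 17.723) knots.
Bearing = atan2(18.66, 17.72) = 46.48° clockwise from north.

046°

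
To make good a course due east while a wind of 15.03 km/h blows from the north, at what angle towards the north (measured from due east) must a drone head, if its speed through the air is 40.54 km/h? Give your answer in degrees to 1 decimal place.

21.8°

The wind pushes perpendicular to the desired track; the heading must have a component into the wind equal to 15.03 km/h: 40.54 sin θ = 15.03.
sin θ = 0.3707, so θ = 21.762°.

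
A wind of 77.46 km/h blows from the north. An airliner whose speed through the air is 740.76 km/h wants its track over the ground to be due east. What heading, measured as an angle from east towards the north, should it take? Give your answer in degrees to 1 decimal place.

6.0°

The wind pushes perpendicular to the desired track; the heading must have a component into the wind equal to 77.46 km/h: 740.76 sin θ = 77.46.
sin θ = 0.1046, so θ = 6.002°.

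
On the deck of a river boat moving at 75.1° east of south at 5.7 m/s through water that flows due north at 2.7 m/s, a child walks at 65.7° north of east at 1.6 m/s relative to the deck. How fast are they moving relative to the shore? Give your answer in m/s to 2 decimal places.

6.73 m/s

In east/north components (m/s): child relative to river boat = (0.658, 1.458); river boat relative to water = (5.508, -1.466); water relative to ground = (0.000, 2.700).
Sum = (6.167, 2.693) m/s.
Speed = |(6.167, 2.693)| = 6.729 m/s.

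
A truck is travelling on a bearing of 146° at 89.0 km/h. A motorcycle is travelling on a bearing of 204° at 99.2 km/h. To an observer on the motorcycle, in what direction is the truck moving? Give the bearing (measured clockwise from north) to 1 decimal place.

Taking east as x and north as y: truck velocity = (49.768, -73.784) km/h; motorcycle velocity = (-40.348, -90.624) km/h.
Velocity of truck relative to motorcycle = (49.768, -73.784) − (-40.348, -90.624) = (90.116, 16.839) km/h.
Bearing = atan2(90.12, 16.84) = 79.42° clockwise from north.

079.4°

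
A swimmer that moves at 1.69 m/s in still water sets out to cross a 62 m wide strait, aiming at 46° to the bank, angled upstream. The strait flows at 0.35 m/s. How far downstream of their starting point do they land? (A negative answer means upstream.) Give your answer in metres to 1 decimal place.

Perpendicular speed = 1.216 m/s; crossing time = 62 / 1.216 = 51.000 s.
Net downstream speed = -0.824 m/s.
Drift = -0.824 × 51.000 = -42.023 m (upstream).

-42.0 m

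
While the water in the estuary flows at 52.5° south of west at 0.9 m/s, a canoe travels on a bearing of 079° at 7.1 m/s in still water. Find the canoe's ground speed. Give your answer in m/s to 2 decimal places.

6.45 m/s

Taking east as x and north as y: velocity relative to the water = (6.970, 1.355) m/s; the water relative to ground = (-0.548, -0.714) m/s.
Velocity relative to ground = (6.970, 1.355) + (-0.548, -0.714) = (6.422, 0.641) m/s.
Speed = |(6.422, 0.641)| = 6.454 m/s.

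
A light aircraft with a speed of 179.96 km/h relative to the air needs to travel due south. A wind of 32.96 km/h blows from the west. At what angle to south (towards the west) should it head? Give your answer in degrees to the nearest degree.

11°

The wind pushes perpendicular to the desired track; the heading must have a component into the wind equal to 32.96 km/h: 179.96 sin θ = 32.96.
sin θ = 0.1832, so θ = 10.553°.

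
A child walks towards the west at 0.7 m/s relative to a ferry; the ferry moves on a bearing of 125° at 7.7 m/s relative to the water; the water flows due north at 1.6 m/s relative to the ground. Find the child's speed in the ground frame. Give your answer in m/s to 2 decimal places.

6.28 m/s

In east/north components (m/s): child relative to ferry = (-0.700, 0.000); ferry relative to water = (6.307, -4.417); water relative to ground = (0.000, 1.600).
Sum = (5.607, -2.817) m/s.
Speed = |(5.607, -2.817)| = 6.275 m/s.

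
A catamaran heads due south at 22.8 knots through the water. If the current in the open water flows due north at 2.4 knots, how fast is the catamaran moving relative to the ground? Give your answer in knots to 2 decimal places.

Taking east as x and north as y: velocity relative to the water = (0.000, -22.800) knots; the water relative to ground = (0.000, 2.400) knots.
Velocity relative to ground = (0.000, -22.800) + (0.000, 2.400) = (0.000, -20.400) knots.
Speed = |(0.000, -20.400)| = 20.400 knots.

20.40 knots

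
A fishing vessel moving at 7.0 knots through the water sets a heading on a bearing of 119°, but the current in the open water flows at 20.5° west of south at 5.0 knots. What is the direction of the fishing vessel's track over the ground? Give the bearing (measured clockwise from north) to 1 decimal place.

151.6°

Taking east as x and north as y: velocity relative to the water = (6.122, -3.394) knots; the water relative to ground = (-1.751, -4.683) knots.
Velocity relative to ground = (6.122, -3.394) + (-1.751, -4.683) = (4.371, -8.077) knots.
Bearing = atan2(4.37, -8.08) = 151.58° clockwise from north.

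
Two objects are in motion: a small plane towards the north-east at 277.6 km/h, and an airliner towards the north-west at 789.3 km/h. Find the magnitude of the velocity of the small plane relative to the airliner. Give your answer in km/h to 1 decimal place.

836.7 km/h

Taking east as x and north as y: small plane velocity = (196.293, 196.293) km/h; airliner velocity = (-558.119, 558.119) km/h.
Velocity of small plane relative to airliner = (196.293, 196.293) − (-558.119, 558.119) = (754.412, -361.827) km/h.
Magnitude = |(754.412, -361.827)| = 836.694 km/h.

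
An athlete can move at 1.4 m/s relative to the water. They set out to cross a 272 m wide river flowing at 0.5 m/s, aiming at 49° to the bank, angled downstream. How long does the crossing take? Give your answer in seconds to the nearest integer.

The component of the athlete's velocity perpendicular to the bank is 1.4 × sin 49° = 1.057 m/s.
The flow acts along the bank and has no component across it.
Time = 272 / 1.057 = 257.431 s.

257 s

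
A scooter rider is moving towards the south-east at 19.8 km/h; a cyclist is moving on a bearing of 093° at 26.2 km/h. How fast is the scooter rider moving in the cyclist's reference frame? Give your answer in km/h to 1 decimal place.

Taking east as x and north as y: scooter rider velocity = (14.001, -14.001) km/h; cyclist velocity = (26.164, -1.371) km/h.
Velocity of scooter rider relative to cyclist = (14.001, -14.001) − (26.164, -1.371) = (-12.163, -12.630) km/h.
Magnitude = |(-12.163, -12.630)| = 17.534 km/h.

17.5 km/h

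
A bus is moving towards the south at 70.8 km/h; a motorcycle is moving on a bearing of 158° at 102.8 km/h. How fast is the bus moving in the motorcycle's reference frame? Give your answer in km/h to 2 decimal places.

Taking east as x and north as y: bus velocity = (0.000, -70.800) km/h; motorcycle velocity = (38.510, -95.315) km/h.
Velocity of bus relative to motorcycle = (0.000, -70.800) − (38.510, -95.315) = (-38.510, 24.515) km/h.
Magnitude = |(-38.510, 24.515)| = 45.650 km/h.

45.65 km/h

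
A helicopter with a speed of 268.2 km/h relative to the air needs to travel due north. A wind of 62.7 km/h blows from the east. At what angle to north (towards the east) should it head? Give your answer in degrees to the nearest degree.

The wind pushes perpendicular to the desired track; the heading must have a component into the wind equal to 62.7 km/h: 268.2 sin θ = 62.7.
sin θ = 0.2338, so θ = 13.520°.

14°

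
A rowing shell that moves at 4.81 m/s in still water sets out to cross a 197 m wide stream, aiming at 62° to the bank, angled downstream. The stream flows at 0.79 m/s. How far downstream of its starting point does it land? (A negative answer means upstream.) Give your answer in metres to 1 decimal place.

Perpendicular speed = 4.247 m/s; crossing time = 197 / 4.247 = 46.386 s.
Net downstream speed = 3.048 m/s.
Drift = 3.048 × 46.386 = 141.392 m (downstream).

141.4 m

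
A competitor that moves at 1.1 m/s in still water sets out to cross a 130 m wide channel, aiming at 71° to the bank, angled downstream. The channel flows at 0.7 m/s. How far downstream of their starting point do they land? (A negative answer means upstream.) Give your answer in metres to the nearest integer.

Perpendicular speed = 1.040 m/s; crossing time = 130 / 1.040 = 124.992 s.
Net downstream speed = 1.058 m/s.
Drift = 1.058 × 124.992 = 132.257 m (downstream).

132 m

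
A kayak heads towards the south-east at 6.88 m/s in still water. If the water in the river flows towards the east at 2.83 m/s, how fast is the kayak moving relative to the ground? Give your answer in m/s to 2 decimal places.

9.10 m/s

Taking east as x and north as y: velocity relative to the water = (4.865, -4.865) m/s; the water relative to ground = (2.830, 0.000) m/s.
Velocity relative to ground = (4.865, -4.865) + (2.830, 0.000) = (7.695, -4.865) m/s.
Speed = |(7.695, -4.865)| = 9.104 m/s.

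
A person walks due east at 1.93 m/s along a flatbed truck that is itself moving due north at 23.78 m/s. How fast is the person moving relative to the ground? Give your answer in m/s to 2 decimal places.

Taking east as x and north as y: flatbed truck velocity = (0.000, 23.780) m/s; person velocity relative to flatbed truck = (1.930, 0.000) m/s.
Velocity relative to ground = (0.000, 23.780) + (1.930, 0.000) = (1.930, 23.780) m/s.
Speed = |(1.930, 23.780)| = 23.858 m/s.

23.86 m/s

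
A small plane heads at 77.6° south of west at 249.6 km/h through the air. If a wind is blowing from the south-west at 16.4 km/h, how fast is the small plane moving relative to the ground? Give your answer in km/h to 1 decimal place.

235.9 km/h

Taking east as x and north as y: velocity relative to the air = (-53.598, -243.777) km/h; the air relative to ground = (11.597, 11.597) km/h.
Velocity relative to ground = (-53.598, -243.777) + (11.597, 11.597) = (-42.001, -232.181) km/h.
Speed = |(-42.001, -232.181)| = 235.949 km/h.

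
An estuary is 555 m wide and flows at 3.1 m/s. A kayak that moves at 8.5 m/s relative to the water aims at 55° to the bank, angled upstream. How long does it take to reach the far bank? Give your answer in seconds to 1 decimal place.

79.7 s

The component of the kayak's velocity perpendicular to the bank is 8.5 × sin 55° = 6.963 m/s.
The flow acts along the bank and has no component across it.
Time = 555 / 6.963 = 79.709 s.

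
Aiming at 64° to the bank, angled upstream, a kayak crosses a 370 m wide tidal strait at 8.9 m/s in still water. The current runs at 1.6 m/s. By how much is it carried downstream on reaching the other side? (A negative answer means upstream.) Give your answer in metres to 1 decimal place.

-106.5 m

Perpendicular speed = 7.999 m/s; crossing time = 370 / 7.999 = 46.254 s.
Net downstream speed = -2.302 m/s.
Drift = -2.302 × 46.254 = -106.454 m (upstream).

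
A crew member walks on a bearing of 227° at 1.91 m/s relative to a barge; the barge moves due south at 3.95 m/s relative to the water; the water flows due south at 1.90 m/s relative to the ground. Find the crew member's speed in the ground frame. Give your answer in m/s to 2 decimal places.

In east/north components (m/s): crew member relative to barge = (-1.397, -1.303); barge relative to water = (0.000, -3.950); water relative to ground = (0.000, -1.900).
Sum = (-1.397, -7.153) m/s.
Speed = |(-1.397, -7.153)| = 7.288 m/s.

7.29 m/s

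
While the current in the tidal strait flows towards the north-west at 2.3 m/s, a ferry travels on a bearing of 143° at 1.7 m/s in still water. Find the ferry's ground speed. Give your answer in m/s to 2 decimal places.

0.66 m/s

Taking east as x and north as y: velocity relative to the water = (1.023, -1.358) m/s; the water relative to ground = (-1.626, 1.626) m/s.
Velocity relative to ground = (1.023, -1.358) + (-1.626, 1.626) = (-0.603, 0.269) m/s.
Speed = |(-0.603, 0.269)| = 0.660 m/s.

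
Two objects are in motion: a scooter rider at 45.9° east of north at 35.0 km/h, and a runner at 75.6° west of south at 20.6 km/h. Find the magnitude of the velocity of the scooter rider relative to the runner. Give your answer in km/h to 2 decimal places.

Taking east as x and north as y: scooter rider velocity = (25.134, 24.357) km/h; runner velocity = (-19.953, -5.123) km/h.
Velocity of scooter rider relative to runner = (25.134, 24.357) − (-19.953, -5.123) = (45.087, 29.480) km/h.
Magnitude = |(45.087, 29.480)| = 53.870 km/h.

53.87 km/h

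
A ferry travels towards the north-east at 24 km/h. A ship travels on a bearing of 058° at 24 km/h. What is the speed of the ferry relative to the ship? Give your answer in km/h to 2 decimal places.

5.43 km/h

Taking east as x and north as y: ferry velocity = (16.971, 16.971) km/h; ship velocity = (20.353, 12.718) km/h.
Velocity of ferry relative to ship = (16.971, 16.971) − (20.353, 12.718) = (-3.383, 4.253) km/h.
Magnitude = |(-3.383, 4.253)| = 5.434 km/h.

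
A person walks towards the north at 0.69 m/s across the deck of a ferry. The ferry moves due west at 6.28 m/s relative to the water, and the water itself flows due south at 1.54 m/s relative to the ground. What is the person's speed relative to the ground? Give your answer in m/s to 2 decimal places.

In east/north components (m/s): person relative to ferry = (0.000, 0.690); ferry relative to water = (-6.280, 0.000); water relative to ground = (0.000, -1.540).
Sum = (-6.280, -0.850) m/s.
Speed = |(-6.280, -0.850)| = 6.337 m/s.

6.34 m/s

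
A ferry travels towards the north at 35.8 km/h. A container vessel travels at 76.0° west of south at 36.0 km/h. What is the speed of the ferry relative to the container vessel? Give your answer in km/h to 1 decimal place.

56.6 km/h

Taking east as x and north as y: ferry velocity = (0.000, 35.800) km/h; container vessel velocity = (-34.931, -8.709) km/h.
Velocity of ferry relative to container vessel = (0.000, 35.800) − (-34.931, -8.709) = (34.931, 44.509) km/h.
Magnitude = |(34.931, 44.509)| = 56.579 km/h.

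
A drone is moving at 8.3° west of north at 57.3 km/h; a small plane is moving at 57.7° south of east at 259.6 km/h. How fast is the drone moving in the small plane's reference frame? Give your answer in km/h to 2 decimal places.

312.82 km/h

Taking east as x and north as y: drone velocity = (-8.272, 56.700) km/h; small plane velocity = (138.718, -219.430) km/h.
Velocity of drone relative to small plane = (-8.272, 56.700) − (138.718, -219.430) = (-146.989, 276.130) km/h.
Magnitude = |(-146.989, 276.130)| = 312.816 km/h.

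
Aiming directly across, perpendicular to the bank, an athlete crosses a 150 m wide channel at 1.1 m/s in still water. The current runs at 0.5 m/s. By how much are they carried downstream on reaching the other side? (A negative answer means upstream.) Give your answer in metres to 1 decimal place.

Perpendicular speed = 1.100 m/s; crossing time = 150 / 1.100 = 136.364 s.
Net downstream speed = 0.500 m/s.
Drift = 0.500 × 136.364 = 68.182 m (downstream).

68.2 m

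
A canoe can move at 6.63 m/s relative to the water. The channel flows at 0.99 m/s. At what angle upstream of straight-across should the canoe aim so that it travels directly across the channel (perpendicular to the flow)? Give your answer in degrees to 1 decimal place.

To cancel the current, the upstream component of the canoe's velocity must equal the flow: 6.63 sin θ = 0.99.
sin θ = 0.99 / 6.63 = 0.1493.
θ = arcsin(0.1493) = 8.588°.

8.6°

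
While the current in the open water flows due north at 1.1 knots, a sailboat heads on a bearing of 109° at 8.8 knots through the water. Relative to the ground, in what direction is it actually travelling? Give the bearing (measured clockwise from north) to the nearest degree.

102°

Taking east as x and north as y: velocity relative to the water = (8.321, -2.865) knots; the water relative to ground = (0.000, 1.100) knots.
Velocity relative to ground = (8.321, -2.865) + (0.000, 1.100) = (8.321, -1.765) knots.
Bearing = atan2(8.32, -1.76) = 101.98° clockwise from north.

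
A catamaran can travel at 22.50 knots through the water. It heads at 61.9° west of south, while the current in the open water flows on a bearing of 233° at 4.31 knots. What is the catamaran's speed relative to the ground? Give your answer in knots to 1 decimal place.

26.8 knots

Taking east as x and north as y: velocity relative to the water = (-19.848, -10.598) knots; the water relative to ground = (-3.442, -2.594) knots.
Velocity relative to ground = (-19.848, -10.598) + (-3.442, -2.594) = (-23.290, -13.192) knots.
Speed = |(-23.290, -13.192)| = 26.766 knots.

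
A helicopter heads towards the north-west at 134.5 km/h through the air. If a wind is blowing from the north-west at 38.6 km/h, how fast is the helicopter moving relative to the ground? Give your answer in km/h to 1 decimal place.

Taking east as x and north as y: velocity relative to the air = (-95.106, 95.106) km/h; the air relative to ground = (27.294, -27.294) km/h.
Velocity relative to ground = (-95.106, 95.106) + (27.294, -27.294) = (-67.812, 67.812) km/h.
Speed = |(-67.812, 67.812)| = 95.900 km/h.

95.9 km/h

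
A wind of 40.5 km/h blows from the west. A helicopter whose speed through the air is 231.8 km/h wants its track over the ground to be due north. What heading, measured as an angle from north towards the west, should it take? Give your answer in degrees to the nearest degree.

The wind pushes perpendicular to the desired track; the heading must have a component into the wind equal to 40.5 km/h: 231.8 sin θ = 40.5.
sin θ = 0.1747, so θ = 10.062°.

10°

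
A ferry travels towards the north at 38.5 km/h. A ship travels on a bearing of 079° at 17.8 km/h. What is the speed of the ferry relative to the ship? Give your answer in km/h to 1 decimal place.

39.2 km/h

Taking east as x and north as y: ferry velocity = (0.000, 38.500) km/h; ship velocity = (17.473, 3.396) km/h.
Velocity of ferry relative to ship = (0.000, 38.500) − (17.473, 3.396) = (-17.473, 35.104) km/h.
Magnitude = |(-17.473, 35.104)| = 39.212 km/h.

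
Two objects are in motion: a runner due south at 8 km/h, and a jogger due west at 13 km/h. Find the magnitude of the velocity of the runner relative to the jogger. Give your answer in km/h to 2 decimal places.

Taking east as x and north as y: runner velocity = (0.000, -8.000) km/h; jogger velocity = (-13.000, 0.000) km/h.
Velocity of runner relative to jogger = (0.000, -8.000) − (-13.000, 0.000) = (13.000, -8.000) km/h.
Magnitude = |(13.000, -8.000)| = 15.264 km/h.

15.26 km/h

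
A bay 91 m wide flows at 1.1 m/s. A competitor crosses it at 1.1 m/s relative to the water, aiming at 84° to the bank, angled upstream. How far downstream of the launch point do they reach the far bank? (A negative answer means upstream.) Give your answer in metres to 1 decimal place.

Perpendicular speed = 1.094 m/s; crossing time = 91 / 1.094 = 83.183 s.
Net downstream speed = 0.985 m/s.
Drift = 0.985 × 83.183 = 81.937 m (downstream).

81.9 m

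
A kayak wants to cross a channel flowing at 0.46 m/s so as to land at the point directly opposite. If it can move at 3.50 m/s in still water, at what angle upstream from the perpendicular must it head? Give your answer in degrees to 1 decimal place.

7.6°

To cancel the current, the upstream component of the kayak's velocity must equal the flow: 3.50 sin θ = 0.46.
sin θ = 0.46 / 3.50 = 0.1314.
θ = arcsin(0.1314) = 7.552°.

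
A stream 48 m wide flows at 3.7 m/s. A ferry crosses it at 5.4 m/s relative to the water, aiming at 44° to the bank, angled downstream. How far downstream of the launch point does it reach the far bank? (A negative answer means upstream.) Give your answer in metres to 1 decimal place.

97.1 m

Perpendicular speed = 3.751 m/s; crossing time = 48 / 3.751 = 12.796 s.
Net downstream speed = 7.584 m/s.
Drift = 7.584 × 12.796 = 97.051 m (downstream).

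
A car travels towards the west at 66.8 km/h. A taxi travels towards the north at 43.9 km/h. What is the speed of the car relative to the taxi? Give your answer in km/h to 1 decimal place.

Taking east as x and north as y: car velocity = (-66.800, 0.000) km/h; taxi velocity = (0.000, 43.900) km/h.
Velocity of car relative to taxi = (-66.800, 0.000) − (0.000, 43.900) = (-66.800, -43.900) km/h.
Magnitude = |(-66.800, -43.900)| = 79.934 km/h.

79.9 km/h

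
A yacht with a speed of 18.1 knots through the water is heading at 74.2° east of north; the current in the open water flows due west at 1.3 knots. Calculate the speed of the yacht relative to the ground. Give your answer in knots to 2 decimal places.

Taking east as x and north as y: velocity relative to the water = (17.416, 4.928) knots; the water relative to ground = (-1.300, 0.000) knots.
Velocity relative to ground = (17.416, 4.928) + (-1.300, 0.000) = (16.116, 4.928) knots.
Speed = |(16.116, 4.928)| = 16.853 knots.

16.85 knots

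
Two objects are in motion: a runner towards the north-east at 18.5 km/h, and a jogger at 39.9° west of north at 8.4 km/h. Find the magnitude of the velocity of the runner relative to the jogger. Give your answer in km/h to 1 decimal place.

19.6 km/h

Taking east as x and north as y: runner velocity = (13.081, 13.081) km/h; jogger velocity = (-5.388, 6.444) km/h.
Velocity of runner relative to jogger = (13.081, 13.081) − (-5.388, 6.444) = (18.470, 6.637) km/h.
Magnitude = |(18.470, 6.637)| = 19.626 km/h.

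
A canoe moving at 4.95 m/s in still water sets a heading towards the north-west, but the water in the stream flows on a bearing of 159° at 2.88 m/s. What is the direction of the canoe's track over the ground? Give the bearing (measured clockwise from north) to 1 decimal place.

288.2°

Taking east as x and north as y: velocity relative to the water = (-3.500, 3.500) m/s; the water relative to ground = (1.032, -2.689) m/s.
Velocity relative to ground = (-3.500, 3.500) + (1.032, -2.689) = (-2.468, 0.811) m/s.
Bearing = atan2(-2.47, 0.81) = 288.20° clockwise from north.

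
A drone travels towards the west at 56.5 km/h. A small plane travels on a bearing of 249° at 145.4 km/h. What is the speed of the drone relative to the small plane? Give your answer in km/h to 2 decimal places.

94.84 km/h

Taking east as x and north as y: drone velocity = (-56.500, 0.000) km/h; small plane velocity = (-135.743, -52.107) km/h.
Velocity of drone relative to small plane = (-56.500, 0.000) − (-135.743, -52.107) = (79.243, 52.107) km/h.
Magnitude = |(79.243, 52.107)| = 94.839 km/h.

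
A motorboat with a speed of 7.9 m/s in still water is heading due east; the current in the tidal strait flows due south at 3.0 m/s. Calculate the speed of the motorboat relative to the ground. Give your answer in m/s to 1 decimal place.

Taking east as x and north as y: velocity relative to the water = (7.900, 0.000) m/s; the water relative to ground = (0.000, -3.000) m/s.
Velocity relative to ground = (7.900, 0.000) + (0.000, -3.000) = (7.900, -3.000) m/s.
Speed = |(7.900, -3.000)| = 8.450 m/s.

8.5 m/s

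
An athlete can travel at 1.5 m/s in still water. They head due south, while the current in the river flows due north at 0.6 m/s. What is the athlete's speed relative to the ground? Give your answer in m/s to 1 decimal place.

0.9 m/s

Taking east as x and north as y: velocity relative to the water = (0.000, -1.500) m/s; the water relative to ground = (0.000, 0.600) m/s.
Velocity relative to ground = (0.000, -1.500) + (0.000, 0.600) = (0.000, -0.900) m/s.
Speed = |(0.000, -0.900)| = 0.900 m/s.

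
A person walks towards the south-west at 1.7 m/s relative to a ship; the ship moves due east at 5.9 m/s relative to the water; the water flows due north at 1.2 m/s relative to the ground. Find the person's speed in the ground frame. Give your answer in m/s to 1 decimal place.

4.7 m/s

In east/north components (m/s): person relative to ship = (-1.202, -1.202); ship relative to water = (5.900, 0.000); water relative to ground = (0.000, 1.200).
Sum = (4.698, -0.002) m/s.
Speed = |(4.698, -0.002)| = 4.698 m/s.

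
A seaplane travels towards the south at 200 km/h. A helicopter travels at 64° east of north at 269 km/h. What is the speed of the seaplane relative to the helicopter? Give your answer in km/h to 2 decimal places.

Taking east as x and north as y: seaplane velocity = (0.000, -200.000) km/h; helicopter velocity = (241.776, 117.922) km/h.
Velocity of seaplane relative to helicopter = (0.000, -200.000) − (241.776, 117.922) = (-241.776, -317.922) km/h.
Magnitude = |(-241.776, -317.922)| = 399.412 km/h.

399.41 km/h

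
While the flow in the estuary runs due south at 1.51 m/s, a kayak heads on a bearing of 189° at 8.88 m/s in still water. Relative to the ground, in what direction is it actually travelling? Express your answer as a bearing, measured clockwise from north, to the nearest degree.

Taking east as x and north as y: velocity relative to the water = (-1.389, -8.771) m/s; the water relative to ground = (0.000, -1.510) m/s.
Velocity relative to ground = (-1.389, -8.771) + (0.000, -1.510) = (-1.389, -10.281) m/s.
Bearing = atan2(-1.39, -10.28) = 187.70° clockwise from north.

188°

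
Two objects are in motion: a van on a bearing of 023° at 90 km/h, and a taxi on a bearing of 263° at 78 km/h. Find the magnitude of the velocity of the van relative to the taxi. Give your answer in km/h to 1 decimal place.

Taking east as x and north as y: van velocity = (35.166, 82.845) km/h; taxi velocity = (-77.419, -9.506) km/h.
Velocity of van relative to taxi = (35.166, 82.845) − (-77.419, -9.506) = (112.584, 92.351) km/h.
Magnitude = |(112.584, 92.351)| = 145.616 km/h.

145.6 km/h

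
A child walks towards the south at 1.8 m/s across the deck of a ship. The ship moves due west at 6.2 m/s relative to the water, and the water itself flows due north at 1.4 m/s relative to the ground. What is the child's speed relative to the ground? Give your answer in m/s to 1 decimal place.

In east/north components (m/s): child relative to ship = (0.000, -1.800); ship relative to water = (-6.200, 0.000); water relative to ground = (0.000, 1.400).
Sum = (-6.200, -0.400) m/s.
Speed = |(-6.200, -0.400)| = 6.213 m/s.

6.2 m/s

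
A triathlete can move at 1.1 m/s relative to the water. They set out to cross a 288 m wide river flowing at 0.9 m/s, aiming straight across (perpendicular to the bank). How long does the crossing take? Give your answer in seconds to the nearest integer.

262 s

The component of the triathlete's velocity perpendicular to the bank is 1.1 m/s.
The flow acts along the bank and has no component across it.
Time = 288 / 1.100 = 261.818 s.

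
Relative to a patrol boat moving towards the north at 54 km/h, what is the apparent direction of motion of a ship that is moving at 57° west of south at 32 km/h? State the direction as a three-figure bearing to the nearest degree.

Taking east as x and north as y: ship velocity = (-26.837, -17.428) km/h; patrol boat velocity = (0.000, 54.000) km/h.
Velocity of ship relative to patrol boat = (-26.837, -17.428) − (0.000, 54.000) = (-26.837, -71.428) km/h.
Bearing = atan2(-26.84, -71.43) = 200.59° clockwise from north.

201°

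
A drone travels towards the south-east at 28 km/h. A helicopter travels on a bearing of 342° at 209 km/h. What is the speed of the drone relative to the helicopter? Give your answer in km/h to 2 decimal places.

Taking east as x and north as y: drone velocity = (19.799, -19.799) km/h; helicopter velocity = (-64.585, 198.771) km/h.
Velocity of drone relative to helicopter = (19.799, -19.799) − (-64.585, 198.771) = (84.384, -218.570) km/h.
Magnitude = |(84.384, -218.570)| = 234.293 km/h.

234.29 km/h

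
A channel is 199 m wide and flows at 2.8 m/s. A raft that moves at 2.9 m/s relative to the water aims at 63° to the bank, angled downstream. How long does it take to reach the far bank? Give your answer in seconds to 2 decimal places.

77.01 s

The component of the raft's velocity perpendicular to the bank is 2.9 × sin 63° = 2.584 m/s.
The current is parallel to the bank, so it does not affect the crossing time.
Time = 199 / 2.584 = 77.015 s.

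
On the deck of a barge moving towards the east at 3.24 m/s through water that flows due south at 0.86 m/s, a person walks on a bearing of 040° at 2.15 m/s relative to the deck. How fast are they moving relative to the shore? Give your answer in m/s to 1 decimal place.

In east/north components (m/s): person relative to barge = (1.382, 1.647); barge relative to water = (3.240, 0.000); water relative to ground = (0.000, -0.860).
Sum = (4.622, 0.787) m/s.
Speed = |(4.622, 0.787)| = 4.689 m/s.

4.7 m/s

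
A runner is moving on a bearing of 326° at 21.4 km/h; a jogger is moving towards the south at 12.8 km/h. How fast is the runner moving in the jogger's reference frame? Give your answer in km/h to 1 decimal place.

Taking east as x and north as y: runner velocity = (-11.967, 17.741) km/h; jogger velocity = (0.000, -12.800) km/h.
Velocity of runner relative to jogger = (-11.967, 17.741) − (0.000, -12.800) = (-11.967, 30.541) km/h.
Magnitude = |(-11.967, 30.541)| = 32.802 km/h.

32.8 km/h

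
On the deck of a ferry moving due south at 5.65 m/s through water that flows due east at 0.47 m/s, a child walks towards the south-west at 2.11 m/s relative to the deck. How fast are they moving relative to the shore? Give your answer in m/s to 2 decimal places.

7.21 m/s

In east/north components (m/s): child relative to ferry = (-1.492, -1.492); ferry relative to water = (0.000, -5.650); water relative to ground = (0.470, 0.000).
Sum = (-1.022, -7.142) m/s.
Speed = |(-1.022, -7.142)| = 7.215 m/s.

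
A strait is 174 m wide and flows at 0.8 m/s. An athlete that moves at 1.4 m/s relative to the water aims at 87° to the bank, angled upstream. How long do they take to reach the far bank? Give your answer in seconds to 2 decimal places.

124.46 s

The component of the athlete's velocity perpendicular to the bank is 1.4 × sin 87° = 1.398 m/s.
Only the cross-stream component determines the crossing time; the current contributes nothing perpendicular to the bank.
Time = 174 / 1.398 = 124.456 s.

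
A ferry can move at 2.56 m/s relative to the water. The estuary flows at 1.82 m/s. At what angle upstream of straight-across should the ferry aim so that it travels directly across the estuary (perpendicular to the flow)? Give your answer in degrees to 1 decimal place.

To cancel the current, the upstream component of the ferry's velocity must equal the flow: 2.56 sin θ = 1.82.
sin θ = 1.82 / 2.56 = 0.7109.
θ = arcsin(0.7109) = 45.311°.

45.3°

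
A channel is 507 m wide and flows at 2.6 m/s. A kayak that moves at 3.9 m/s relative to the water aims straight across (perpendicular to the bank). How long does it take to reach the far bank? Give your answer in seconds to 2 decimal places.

The component of the kayak's velocity perpendicular to the bank is 3.9 m/s.
The flow acts along the bank and has no component across it.
Time = 507 / 3.900 = 130.000 s.

130.00 s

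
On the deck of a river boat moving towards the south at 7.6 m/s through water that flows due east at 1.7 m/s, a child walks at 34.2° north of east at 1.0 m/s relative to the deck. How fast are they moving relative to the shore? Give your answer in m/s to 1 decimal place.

In east/north components (m/s): child relative to river boat = (0.827, 0.562); river boat relative to water = (0.000, -7.600); water relative to ground = (1.700, 0.000).
Sum = (2.527, -7.038) m/s.
Speed = |(2.527, -7.038)| = 7.478 m/s.

7.5 m/s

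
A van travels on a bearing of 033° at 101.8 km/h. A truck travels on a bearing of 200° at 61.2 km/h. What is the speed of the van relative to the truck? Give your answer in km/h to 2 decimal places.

162.02 km/h

Taking east as x and north as y: van velocity = (55.444, 85.377) km/h; truck velocity = (-20.932, -57.509) km/h.
Velocity of van relative to truck = (55.444, 85.377) − (-20.932, -57.509) = (76.376, 142.886) km/h.
Magnitude = |(76.376, 142.886)| = 162.017 km/h.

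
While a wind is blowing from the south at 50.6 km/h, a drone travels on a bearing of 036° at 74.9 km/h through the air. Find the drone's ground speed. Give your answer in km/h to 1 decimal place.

Taking east as x and north as y: velocity relative to the air = (44.025, 60.595) km/h; the air relative to ground = (0.000, 50.600) km/h.
Velocity relative to ground = (44.025, 60.595) + (0.000, 50.600) = (44.025, 111.195) km/h.
Speed = |(44.025, 111.195)| = 119.594 km/h.

119.6 km/h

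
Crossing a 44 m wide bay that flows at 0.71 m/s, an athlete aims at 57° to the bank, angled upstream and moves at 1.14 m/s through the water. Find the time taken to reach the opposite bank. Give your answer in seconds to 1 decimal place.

The component of the athlete's velocity perpendicular to the bank is 1.14 × sin 57° = 0.956 m/s.
Only the cross-stream component determines the crossing time; the current contributes nothing perpendicular to the bank.
Time = 44 / 0.956 = 46.021 s.

46.0 s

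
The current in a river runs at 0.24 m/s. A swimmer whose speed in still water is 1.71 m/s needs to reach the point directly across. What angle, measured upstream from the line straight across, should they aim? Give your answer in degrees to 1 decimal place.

8.1°

To cancel the current, the upstream component of the swimmer's velocity must equal the flow: 1.71 sin θ = 0.24.
sin θ = 0.24 / 1.71 = 0.1404.
θ = arcsin(0.1404) = 8.068°.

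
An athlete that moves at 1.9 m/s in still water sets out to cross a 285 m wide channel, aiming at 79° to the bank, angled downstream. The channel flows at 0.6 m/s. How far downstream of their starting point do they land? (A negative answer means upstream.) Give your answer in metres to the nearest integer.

147 m

Perpendicular speed = 1.865 m/s; crossing time = 285 / 1.865 = 152.808 s.
Net downstream speed = 0.963 m/s.
Drift = 0.963 × 152.808 = 147.083 m (downstream).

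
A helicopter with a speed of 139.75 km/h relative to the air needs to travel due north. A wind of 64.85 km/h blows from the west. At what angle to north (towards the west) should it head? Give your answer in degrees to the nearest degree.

28°

The wind pushes perpendicular to the desired track; the heading must have a component into the wind equal to 64.85 km/h: 139.75 sin θ = 64.85.
sin θ = 0.4640, so θ = 27.648°.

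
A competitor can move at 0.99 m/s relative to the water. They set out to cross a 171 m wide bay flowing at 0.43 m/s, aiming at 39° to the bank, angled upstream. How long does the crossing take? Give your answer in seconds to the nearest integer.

The component of the competitor's velocity perpendicular to the bank is 0.99 × sin 39° = 0.623 m/s.
The current is parallel to the bank, so it does not affect the crossing time.
Time = 171 / 0.623 = 274.466 s.

274 s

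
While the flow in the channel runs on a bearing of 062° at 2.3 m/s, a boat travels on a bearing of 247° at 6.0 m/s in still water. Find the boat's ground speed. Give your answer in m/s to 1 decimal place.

Taking east as x and north as y: velocity relative to the water = (-5.523, -2.344) m/s; the water relative to ground = (2.031, 1.080) m/s.
Velocity relative to ground = (-5.523, -2.344) + (2.031, 1.080) = (-3.492, -1.265) m/s.
Speed = |(-3.492, -1.265)| = 3.714 m/s.

3.7 m/s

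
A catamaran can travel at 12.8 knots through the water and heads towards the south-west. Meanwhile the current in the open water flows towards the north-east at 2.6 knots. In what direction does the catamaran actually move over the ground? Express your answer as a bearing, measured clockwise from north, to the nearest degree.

225°

Taking east as x and north as y: velocity relative to the water = (-9.051, -9.051) knots; the water relative to ground = (1.838, 1.838) knots.
Velocity relative to ground = (-9.051, -9.051) + (1.838, 1.838) = (-7.212, -7.212) knots.
Bearing = atan2(-7.21, -7.21) = 225.00° clockwise from north.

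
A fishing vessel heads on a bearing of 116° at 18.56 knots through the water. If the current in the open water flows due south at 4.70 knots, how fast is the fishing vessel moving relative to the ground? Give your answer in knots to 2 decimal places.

21.05 knots

Taking east as x and north as y: velocity relative to the water = (16.682, -8.136) knots; the water relative to ground = (0.000, -4.700) knots.
Velocity relative to ground = (16.682, -8.136) + (0.000, -4.700) = (16.682, -12.836) knots.
Speed = |(16.682, -12.836)| = 21.049 knots.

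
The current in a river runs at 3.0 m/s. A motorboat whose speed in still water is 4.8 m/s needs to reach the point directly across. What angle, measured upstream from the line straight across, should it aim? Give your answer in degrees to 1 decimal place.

38.7°

To cancel the current, the upstream component of the motorboat's velocity must equal the flow: 4.8 sin θ = 3.0.
sin θ = 3.0 / 4.8 = 0.6250.
θ = arcsin(0.6250) = 38.682°.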